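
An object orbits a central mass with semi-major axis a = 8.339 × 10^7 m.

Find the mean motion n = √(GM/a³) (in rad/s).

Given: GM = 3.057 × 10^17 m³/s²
a = 8.339 × 10^7 m
GM = 3.057 × 10^17 m³/s²
a³ = 5.79885 × 10^23 m³
GM/a³ = (3.057 × 10^17) / (5.79885 × 10^23) = 5.27173 × 10^-7 s⁻²
n = √(GM/a³) = 0.000726067 rad/s ≈ 0.0007261 rad/s

Final answer: n = 0.0007261 rad/s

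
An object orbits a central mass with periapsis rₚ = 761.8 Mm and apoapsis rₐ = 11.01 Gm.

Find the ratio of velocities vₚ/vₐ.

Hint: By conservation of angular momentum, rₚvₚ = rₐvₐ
rₚ = 761.8 Mm = 7.618 × 10^8 m
rₐ = 11.01 Gm = 1.101 × 10^10 m
rₚvₚ = rₐvₐ  ⇒  vₚ/vₐ = rₐ/rₚ
vₚ/vₐ = (1.101 × 10^10) / (7.618 × 10^8) = 14.4526

Final answer: vₚ/vₐ = 14.45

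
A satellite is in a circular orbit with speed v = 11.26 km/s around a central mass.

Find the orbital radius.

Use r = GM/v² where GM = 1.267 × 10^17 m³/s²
v = 11.26 km/s = 11260 m/s
GM = 1.267 × 10^17 m³/s²
v² = 1.26788 × 10^8 m²/s²
r = GM/v² = (1.267 × 10^17) / (1.26788 × 10^8) = 9.99309 × 10^8 m ≈ 999.3 Mm

Final answer: 999.3 Mm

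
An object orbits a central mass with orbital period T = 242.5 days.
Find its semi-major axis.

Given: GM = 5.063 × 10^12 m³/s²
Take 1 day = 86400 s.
T = 242.5 days = 2.0952 × 10^7 s
GM = 5.063 × 10^12 m³/s²
Kepler's third law: a³ = GM T² / (4π²)
T² = 4.38986 × 10^14 s²
a³ = (5.063 × 10^12) × (4.38986 × 10^14) / (4π²) = 5.62988 × 10^25 m³
a = (a³)^(1/3) = 3.83265 × 10^8 m ≈ 3.833 × 10^8 m

Final answer: 3.833 × 10^8 m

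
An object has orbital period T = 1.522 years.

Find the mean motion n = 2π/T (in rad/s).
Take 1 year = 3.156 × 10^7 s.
T = 1.522 years = 4.80343 × 10^7 s
n = 2π / (4.80343 × 10^7 s) = 1.30806 × 10^-7 rad/s ≈ 1.308 × 10^-7 rad/s

Final answer: n = 1.308 × 10^-7 rad/s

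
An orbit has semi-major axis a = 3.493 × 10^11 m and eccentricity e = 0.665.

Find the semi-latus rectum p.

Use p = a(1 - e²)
a = 3.493 × 10^11 m
e = 0.665,  e² = 0.442225,  1 − e² = 0.557775
p = a(1 − e²) = 3.493 × 10^11 m × 0.557775 = 1.94831 × 10^11 m ≈ 1.948 × 10^11 m

Final answer: p = 1.948 × 10^11 m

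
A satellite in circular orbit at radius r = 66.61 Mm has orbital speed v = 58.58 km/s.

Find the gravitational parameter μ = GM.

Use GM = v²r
r = 66.61 Mm = 6.661 × 10^7 m
v = 58.58 km/s = 58580 m/s
v² = 3.43162 × 10^9 m²/s²
GM = v²r = 3.43162 × 10^9 × 6.661 × 10^7 = 2.2858 × 10^17 m³/s²
GM ≈ 2.286 × 10^17 m³/s²

Final answer: GM = 2.286 × 10^17 m³/s²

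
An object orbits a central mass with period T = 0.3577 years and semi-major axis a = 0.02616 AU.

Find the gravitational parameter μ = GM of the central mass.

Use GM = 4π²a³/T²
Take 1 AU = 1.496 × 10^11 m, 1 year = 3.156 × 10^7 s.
T = 0.3577 years = 1.1289 × 10^7 s
a = 0.02616 AU = 3.91354 × 10^9 m
a³ = 5.99388 × 10^28 m³
T² = 1.27442 × 10^14 s²
GM = 4π² × (5.99388 × 10^28) / (1.27442 × 10^14) = 1.85676 × 10^16 m³/s²
GM ≈ 1.857 × 10^16 m³/s²

Final answer: GM = 1.857 × 10^16 m³/s²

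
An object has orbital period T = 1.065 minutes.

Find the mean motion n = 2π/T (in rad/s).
T = 1.065 minutes = 63.9 s
n = 2π / 63.9 s = 0.0983284 rad/s ≈ 0.09833 rad/s

Final answer: n = 0.09833 rad/s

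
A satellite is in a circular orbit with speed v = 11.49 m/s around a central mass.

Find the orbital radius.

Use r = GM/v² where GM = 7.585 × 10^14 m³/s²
v = 11.49 m/s
GM = 7.585 × 10^14 m³/s²
v² = 132.02 m²/s²
r = GM/v² = (7.585 × 10^14) / 132.02 = 5.74534 × 10^12 m ≈ 5.745 Tm

Final answer: 5.745 Tm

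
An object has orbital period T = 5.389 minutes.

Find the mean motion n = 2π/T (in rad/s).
T = 5.389 minutes = 323.34 s
n = 2π / 323.34 s = 0.0194321 rad/s ≈ 0.01943 rad/s

Final answer: n = 0.01943 rad/s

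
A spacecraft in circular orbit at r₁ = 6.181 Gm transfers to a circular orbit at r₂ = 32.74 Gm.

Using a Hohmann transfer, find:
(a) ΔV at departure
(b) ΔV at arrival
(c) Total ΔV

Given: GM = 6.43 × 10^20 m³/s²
r₁ = 6.181 Gm = 6.181 × 10^9 m
r₂ = 32.74 Gm = 3.274 × 10^10 m
GM = 6.43 × 10^20 m³/s²
Transfer ellipse: a_t = (r₁ + r₂)/2 = 1.94605 × 10^10 m
Circular speed at r₁: v₁ = √(GM/r₁) = 322534 m/s
Transfer speed at r₁ (periapsis): v₁ₜ = √(GM(2/r₁ − 1/a_t)) = 418349 m/s
(a) ΔV₁ = v₁ₜ − v₁ = 95814.3 m/s ≈ 95.81 km/s
Circular speed at r₂: v₂ = √(GM/r₂) = 140141 m/s
Transfer speed at r₂ (apoapsis): v₂ₜ = √(GM(2/r₂ − 1/a_t)) = 78980.3 m/s
(b) ΔV₂ = v₂ − v₂ₜ = 61161 m/s ≈ 61.16 km/s
(c) ΔV_total = ΔV₁ + ΔV₂ = 156975 m/s ≈ 157 km/s

Final answer:
(a) ΔV₁ = 95.81 km/s
(b) ΔV₂ = 61.16 km/s
(c) ΔV_total = 157 km/s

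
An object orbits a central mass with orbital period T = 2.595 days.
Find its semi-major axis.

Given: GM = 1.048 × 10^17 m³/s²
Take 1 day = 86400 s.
T = 2.595 days = 224208 s
GM = 1.048 × 10^17 m³/s²
Kepler's third law: a³ = GM T² / (4π²)
T² = 5.02692 × 10^10 s²
a³ = (1.048 × 10^17) × (5.02692 × 10^10) / (4π²) = 1.33445 × 10^26 m³
a = (a³)^(1/3) = 5.11016 × 10^8 m ≈ 5.11 × 10^8 m

Final answer: 5.11 × 10^8 m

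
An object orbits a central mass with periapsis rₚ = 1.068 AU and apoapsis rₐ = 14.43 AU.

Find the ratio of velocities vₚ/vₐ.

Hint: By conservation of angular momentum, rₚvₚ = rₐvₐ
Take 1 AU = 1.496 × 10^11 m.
rₚ = 1.068 AU = 1.59773 × 10^11 m
rₐ = 14.43 AU = 2.15873 × 10^12 m
rₚvₚ = rₐvₐ  ⇒  vₚ/vₐ = rₐ/rₚ
vₚ/vₐ = (2.15873 × 10^12) / (1.59773 × 10^11) = 13.5112

Final answer: vₚ/vₐ = 13.51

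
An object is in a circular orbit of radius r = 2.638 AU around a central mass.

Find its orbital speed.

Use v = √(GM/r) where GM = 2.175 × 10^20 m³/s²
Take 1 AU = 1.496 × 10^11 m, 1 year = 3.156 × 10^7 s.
r = 2.638 AU = 3.94645 × 10^11 m
GM = 2.175 × 10^20 m³/s²
GM/r = (2.175 × 10^20) / (3.94645 × 10^11) = 5.51129 × 10^8 m²/s²
v = √(GM/r) = 23476.1 m/s ≈ 4.953 AU/year

Final answer: 4.953 AU/year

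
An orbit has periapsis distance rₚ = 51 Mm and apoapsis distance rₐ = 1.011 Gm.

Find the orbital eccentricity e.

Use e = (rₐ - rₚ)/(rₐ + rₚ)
rₚ = 51 Mm = 5.1 × 10^7 m
rₐ = 1.011 Gm = 1.011 × 10^9 m
rₐ − rₚ = 9.6 × 10^8 m
rₐ + rₚ = 1.062 × 10^9 m
e = (rₐ − rₚ)/(rₐ + rₚ) = 0.903955

Final answer: e = 0.904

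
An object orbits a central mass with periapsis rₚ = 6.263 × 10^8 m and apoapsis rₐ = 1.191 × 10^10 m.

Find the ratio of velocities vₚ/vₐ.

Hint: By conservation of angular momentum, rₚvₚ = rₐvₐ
rₚ = 6.263 × 10^8 m
rₐ = 1.191 × 10^10 m
rₚvₚ = rₐvₐ  ⇒  vₚ/vₐ = rₐ/rₚ
vₚ/vₐ = (1.191 × 10^10) / (6.263 × 10^8) = 19.0164

Final answer: vₚ/vₐ = 19.02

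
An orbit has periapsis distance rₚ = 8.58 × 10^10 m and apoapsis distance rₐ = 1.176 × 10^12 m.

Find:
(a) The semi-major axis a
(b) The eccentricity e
rₚ = 8.58 × 10^10 m
rₐ = 1.176 × 10^12 m
(a) a = (rₚ + rₐ)/2 = 6.309 × 10^11 m ≈ 6.309 × 10^11 m
(b) e = (rₐ − rₚ)/(rₐ + rₚ) = (1.0902 × 10^12) / (1.2618 × 10^12) = 0.864004

Final answer:
(a) a = 6.309 × 10^11 m
(b) e = 0.864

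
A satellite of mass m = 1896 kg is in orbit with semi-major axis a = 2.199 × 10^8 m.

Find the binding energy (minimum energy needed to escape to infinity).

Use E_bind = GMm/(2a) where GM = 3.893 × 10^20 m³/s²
a = 2.199 × 10^8 m
GM = 3.893 × 10^20 m³/s²
m = 1896 kg
GMm = 3.893 × 10^20 × 1896 = 7.38113 × 10^23 m³·kg/s²
2a = 4.398 × 10^8 m
E_bind = GMm/(2a) = 1.67829 × 10^15 J ≈ 1.678 PJ

Final answer: 1.678 PJ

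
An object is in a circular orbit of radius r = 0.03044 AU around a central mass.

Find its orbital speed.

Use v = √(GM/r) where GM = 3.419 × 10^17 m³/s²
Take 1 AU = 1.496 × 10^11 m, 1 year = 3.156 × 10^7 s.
r = 0.03044 AU = 4.55382 × 10^9 m
GM = 3.419 × 10^17 m³/s²
GM/r = (3.419 × 10^17) / (4.55382 × 10^9) = 7.50798 × 10^7 m²/s²
v = √(GM/r) = 8664.86 m/s ≈ 1.828 AU/year

Final answer: 1.828 AU/year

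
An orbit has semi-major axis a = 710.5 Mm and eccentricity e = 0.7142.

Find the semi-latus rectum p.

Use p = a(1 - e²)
a = 710.5 Mm = 7.105 × 10^8 m
e = 0.7142,  e² = 0.510082,  1 − e² = 0.489918
p = a(1 − e²) = 7.105 × 10^8 m × 0.489918 = 3.48087 × 10^8 m ≈ 348.1 Mm

Final answer: p = 348.1 Mm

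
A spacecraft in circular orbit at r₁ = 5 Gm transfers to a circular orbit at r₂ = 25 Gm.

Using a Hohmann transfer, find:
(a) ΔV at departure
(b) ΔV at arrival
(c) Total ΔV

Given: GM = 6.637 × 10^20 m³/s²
r₁ = 5 Gm = 5 × 10^9 m
r₂ = 25 Gm = 2.5 × 10^10 m
GM = 6.637 × 10^20 m³/s²
Transfer ellipse: a_t = (r₁ + r₂)/2 = 1.5 × 10^10 m
Circular speed at r₁: v₁ = √(GM/r₁) = 364335 m/s
Transfer speed at r₁ (periapsis): v₁ₜ = √(GM(2/r₁ − 1/a_t)) = 470354 m/s
(a) ΔV₁ = v₁ₜ − v₁ = 106019 m/s ≈ 106 km/s
Circular speed at r₂: v₂ = √(GM/r₂) = 162936 m/s
Transfer speed at r₂ (apoapsis): v₂ₜ = √(GM(2/r₂ − 1/a_t)) = 94070.9 m/s
(b) ΔV₂ = v₂ − v₂ₜ = 68864.7 m/s ≈ 68.86 km/s
(c) ΔV_total = ΔV₁ + ΔV₂ = 174884 m/s ≈ 174.9 km/s

Final answer:
(a) ΔV₁ = 106 km/s
(b) ΔV₂ = 68.86 km/s
(c) ΔV_total = 174.9 km/s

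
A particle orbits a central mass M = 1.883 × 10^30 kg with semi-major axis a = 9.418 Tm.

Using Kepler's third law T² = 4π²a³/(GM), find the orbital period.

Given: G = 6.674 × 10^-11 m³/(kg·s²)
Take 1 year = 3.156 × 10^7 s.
M = 1.883 × 10^30 kg
GM = G × M = 6.674 × 10^-11 × 1.883 × 10^30 = 1.25671 × 10^20 m³/s²
a = 9.418 Tm = 9.418 × 10^12 m
a³ = 8.35365 × 10^38 m³
T = 2π √(a³/GM) = 2π √((8.35365 × 10^38) / (1.25671 × 10^20)) = 2π × 2.57822 × 10^9 s
T = 1.61994 × 10^10 s ≈ 513.3 years

Final answer: 513.3 years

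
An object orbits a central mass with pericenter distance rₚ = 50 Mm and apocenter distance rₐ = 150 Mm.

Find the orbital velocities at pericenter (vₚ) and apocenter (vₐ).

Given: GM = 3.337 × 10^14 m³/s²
rₚ = 50 Mm = 5 × 10^7 m
rₐ = 150 Mm = 1.5 × 10^8 m
GM = 3.337 × 10^14 m³/s²
a = (rₚ + rₐ)/2 = 1 × 10^8 m
Vis-viva: v² = GM (2/r − 1/a)
vₚ² = 3.337 × 10^14 × (4 × 10^-8 − 1 × 10^-8) = 1.0011 × 10^7 m²/s²
vₚ = 3164.02 m/s ≈ 3.164 km/s
vₐ² = 3.337 × 10^14 × (1.33333 × 10^-8 − 1 × 10^-8) = 1.11233 × 10^6 m²/s²
vₐ = 1054.67 m/s ≈ 1.055 km/s

Final answer: vₚ = 3.164 km/s, vₐ = 1.055 km/s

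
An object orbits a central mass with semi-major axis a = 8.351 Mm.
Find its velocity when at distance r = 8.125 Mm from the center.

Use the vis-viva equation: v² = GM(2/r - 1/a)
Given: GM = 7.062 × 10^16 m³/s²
a = 8.351 Mm = 8.351 × 10^6 m
r = 8.125 Mm = 8.125 × 10^6 m
GM = 7.062 × 10^16 m³/s²
2/r − 1/a = 2.46154 × 10^-7 − 1.19746 × 10^-7 = 1.26408 × 10^-7 m⁻¹
v² = GM (2/r − 1/a) = 8.92691 × 10^9 m²/s²
v = 94482.3 m/s ≈ 94.48 km/s

Final answer: 94.48 km/s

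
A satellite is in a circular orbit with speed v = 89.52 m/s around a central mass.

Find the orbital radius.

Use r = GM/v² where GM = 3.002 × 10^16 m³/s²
v = 89.52 m/s
GM = 3.002 × 10^16 m³/s²
v² = 8013.83 m²/s²
r = GM/v² = (3.002 × 10^16) / 8013.83 = 3.74602 × 10^12 m ≈ 3.746 Tm

Final answer: 3.746 Tm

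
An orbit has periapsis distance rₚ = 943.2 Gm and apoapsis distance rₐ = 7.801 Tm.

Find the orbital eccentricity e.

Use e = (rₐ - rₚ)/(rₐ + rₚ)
rₚ = 943.2 Gm = 9.432 × 10^11 m
rₐ = 7.801 Tm = 7.801 × 10^12 m
rₐ − rₚ = 6.8578 × 10^12 m
rₐ + rₚ = 8.7442 × 10^12 m
e = (rₐ − rₚ)/(rₐ + rₚ) = 0.784268

Final answer: e = 0.7843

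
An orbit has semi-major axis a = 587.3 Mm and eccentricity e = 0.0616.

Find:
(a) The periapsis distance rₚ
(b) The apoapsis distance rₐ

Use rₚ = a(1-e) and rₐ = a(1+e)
a = 587.3 Mm = 5.873 × 10^8 m
e = 0.0616:  1 − e = 0.9384,  1 + e = 1.0616
(a) rₚ = a(1 − e) = 5.873 × 10^8 m × 0.9384 = 5.51122 × 10^8 m ≈ 551.1 Mm
(b) rₐ = a(1 + e) = 5.873 × 10^8 m × 1.0616 = 6.23478 × 10^8 m ≈ 623.5 Mm

Final answer:
(a) rₚ = 551.1 Mm
(b) rₐ = 623.5 Mm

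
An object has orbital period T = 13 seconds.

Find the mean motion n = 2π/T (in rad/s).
T = 13 seconds
n = 2π / 13 s = 0.483322 rad/s ≈ 0.4833 rad/s

Final answer: n = 0.4833 rad/s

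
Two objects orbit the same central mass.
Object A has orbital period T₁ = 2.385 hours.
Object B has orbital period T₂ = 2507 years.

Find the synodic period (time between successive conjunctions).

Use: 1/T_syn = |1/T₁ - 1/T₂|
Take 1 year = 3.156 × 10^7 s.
T₁ = 2.385 hours = 8586 s
T₂ = 2507 years = 7.91209 × 10^10 s
1/T₁ = 0.000116469 s⁻¹
1/T₂ = 1.26389 × 10^-11 s⁻¹
|1/T₁ − 1/T₂| = 0.000116469 s⁻¹
T_syn = 1 / |1/T₁ − 1/T₂| = 8586 s ≈ 2.385 hours

Final answer: T_syn = 2.385 hours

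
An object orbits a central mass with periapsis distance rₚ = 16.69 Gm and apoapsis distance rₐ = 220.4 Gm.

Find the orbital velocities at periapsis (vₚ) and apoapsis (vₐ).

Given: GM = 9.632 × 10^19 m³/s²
rₚ = 16.69 Gm = 1.669 × 10^10 m
rₐ = 220.4 Gm = 2.204 × 10^11 m
GM = 9.632 × 10^19 m³/s²
a = (rₚ + rₐ)/2 = 1.18545 × 10^11 m
Vis-viva: v² = GM (2/r − 1/a)
vₚ² = 9.632 × 10^19 × (1.19832 × 10^-10 − 8.43562 × 10^-12) = 1.07297 × 10^10 m²/s²
vₚ = 103584 m/s ≈ 103.6 km/s
vₐ² = 9.632 × 10^19 × (9.07441 × 10^-12 − 8.43562 × 10^-12) = 6.15287 × 10^7 m²/s²
vₐ = 7844.03 m/s ≈ 7.844 km/s

Final answer: vₚ = 103.6 km/s, vₐ = 7.844 km/s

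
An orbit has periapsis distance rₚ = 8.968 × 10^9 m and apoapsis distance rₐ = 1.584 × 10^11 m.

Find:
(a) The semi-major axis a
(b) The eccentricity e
rₚ = 8.968 × 10^9 m
rₐ = 1.584 × 10^11 m
(a) a = (rₚ + rₐ)/2 = 8.3684 × 10^10 m ≈ 8.368 × 10^10 m
(b) e = (rₐ − rₚ)/(rₐ + rₚ) = (1.49432 × 10^11) / (1.67368 × 10^11) = 0.892835

Final answer:
(a) a = 8.368 × 10^10 m
(b) e = 0.8928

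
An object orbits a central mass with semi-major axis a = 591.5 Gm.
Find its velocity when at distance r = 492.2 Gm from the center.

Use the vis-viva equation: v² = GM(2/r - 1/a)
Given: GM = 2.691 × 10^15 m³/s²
a = 591.5 Gm = 5.915 × 10^11 m
r = 492.2 Gm = 4.922 × 10^11 m
GM = 2.691 × 10^15 m³/s²
2/r − 1/a = 4.06339 × 10^-12 − 1.69062 × 10^-12 = 2.37277 × 10^-12 m⁻¹
v² = GM (2/r − 1/a) = 6385.13 m²/s²
v = 79.907 m/s ≈ 79.91 m/s

Final answer: 79.91 m/s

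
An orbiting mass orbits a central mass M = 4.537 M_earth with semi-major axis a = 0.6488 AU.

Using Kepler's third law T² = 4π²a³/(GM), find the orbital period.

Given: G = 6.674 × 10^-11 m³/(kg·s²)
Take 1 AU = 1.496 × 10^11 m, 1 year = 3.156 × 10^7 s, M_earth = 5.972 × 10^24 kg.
M = 4.537 M_earth = 2.7095 × 10^25 kg
GM = G × M = 6.674 × 10^-11 × 2.7095 × 10^25 = 1.80832 × 10^15 m³/s²
a = 0.6488 AU = 9.70605 × 10^10 m
a³ = 9.14381 × 10^32 m³
T = 2π √(a³/GM) = 2π √((9.14381 × 10^32) / (1.80832 × 10^15)) = 2π × 7.11093 × 10^8 s
T = 4.46793 × 10^9 s ≈ 141.6 years

Final answer: 141.6 years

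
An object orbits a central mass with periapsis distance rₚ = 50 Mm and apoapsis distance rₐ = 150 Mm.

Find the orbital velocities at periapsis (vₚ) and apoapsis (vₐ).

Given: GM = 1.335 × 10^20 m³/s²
rₚ = 50 Mm = 5 × 10^7 m
rₐ = 150 Mm = 1.5 × 10^8 m
GM = 1.335 × 10^20 m³/s²
a = (rₚ + rₐ)/2 = 1 × 10^8 m
Vis-viva: v² = GM (2/r − 1/a)
vₚ² = 1.335 × 10^20 × (4 × 10^-8 − 1 × 10^-8) = 4.005 × 10^12 m²/s²
vₚ = 2.00125 × 10^6 m/s ≈ 2001 km/s
vₐ² = 1.335 × 10^20 × (1.33333 × 10^-8 − 1 × 10^-8) = 4.45 × 10^11 m²/s²
vₐ = 667083 m/s ≈ 667.1 km/s

Final answer: vₚ = 2001 km/s, vₐ = 667.1 km/s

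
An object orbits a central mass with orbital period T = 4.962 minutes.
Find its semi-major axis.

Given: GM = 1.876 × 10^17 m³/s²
T = 4.962 minutes = 297.72 s
GM = 1.876 × 10^17 m³/s²
Kepler's third law: a³ = GM T² / (4π²)
T² = 88637.2 s²
a³ = (1.876 × 10^17) × 88637.2 / (4π²) = 4.21201 × 10^20 m³
a = (a³)^(1/3) = 7.496 × 10^6 m ≈ 7.496 × 10^6 m

Final answer: 7.496 × 10^6 m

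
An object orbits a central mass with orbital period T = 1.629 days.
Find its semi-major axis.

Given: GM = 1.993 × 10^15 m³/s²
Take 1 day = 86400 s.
T = 1.629 days = 140746 s
GM = 1.993 × 10^15 m³/s²
Kepler's third law: a³ = GM T² / (4π²)
T² = 1.98093 × 10^10 s²
a³ = (1.993 × 10^15) × (1.98093 × 10^10) / (4π²) = 1.00004 × 10^24 m³
a = (a³)^(1/3) = 1.00001 × 10^8 m ≈ 100 Mm

Final answer: 100 Mm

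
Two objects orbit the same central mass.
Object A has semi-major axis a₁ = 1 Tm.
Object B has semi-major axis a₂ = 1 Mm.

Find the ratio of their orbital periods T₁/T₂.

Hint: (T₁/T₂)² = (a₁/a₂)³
a₁ = 1 Tm = 1 × 10^12 m
a₂ = 1 Mm = 1 × 10^6 m
a₁/a₂ = 1 × 10^6
T₁/T₂ = (a₁/a₂)^(3/2) = (1 × 10^6)^1.5 = 1 × 10^9

Final answer: T₁/T₂ = 1 × 10^9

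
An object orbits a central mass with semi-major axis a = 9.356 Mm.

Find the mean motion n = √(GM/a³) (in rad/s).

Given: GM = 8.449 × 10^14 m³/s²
a = 9.356 Mm = 9.356 × 10^6 m
GM = 8.449 × 10^14 m³/s²
a³ = 8.18975 × 10^20 m³
GM/a³ = (8.449 × 10^14) / (8.18975 × 10^20) = 1.03166 × 10^-6 s⁻²
n = √(GM/a³) = 0.0010157 rad/s ≈ 0.001016 rad/s

Final answer: n = 0.001016 rad/s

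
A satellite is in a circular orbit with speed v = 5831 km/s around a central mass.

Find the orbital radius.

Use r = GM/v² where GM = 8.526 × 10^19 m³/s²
v = 5831 km/s = 5.831 × 10^6 m/s
GM = 8.526 × 10^19 m³/s²
v² = 3.40006 × 10^13 m²/s²
r = GM/v² = (8.526 × 10^19) / (3.40006 × 10^13) = 2.50761 × 10^6 m ≈ 2.508 Mm

Final answer: 2.508 Mm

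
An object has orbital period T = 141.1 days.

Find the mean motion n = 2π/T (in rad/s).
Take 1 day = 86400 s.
T = 141.1 days = 1.2191 × 10^7 s
n = 2π / (1.2191 × 10^7 s) = 5.15394 × 10^-7 rad/s ≈ 5.154 × 10^-7 rad/s

Final answer: n = 5.154 × 10^-7 rad/s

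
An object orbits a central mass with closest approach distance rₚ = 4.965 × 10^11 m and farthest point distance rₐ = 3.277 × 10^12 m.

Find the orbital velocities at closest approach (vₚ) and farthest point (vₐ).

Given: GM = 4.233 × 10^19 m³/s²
rₚ = 4.965 × 10^11 m
rₐ = 3.277 × 10^12 m
GM = 4.233 × 10^19 m³/s²
a = (rₚ + rₐ)/2 = 1.88675 × 10^12 m
Vis-viva: v² = GM (2/r − 1/a)
vₚ² = 4.233 × 10^19 × (4.0282 × 10^-12 − 5.30012 × 10^-13) = 1.48078 × 10^8 m²/s²
vₚ = 12168.7 m/s ≈ 12.17 km/s
vₐ² = 4.233 × 10^19 × (6.10314 × 10^-13 − 5.30012 × 10^-13) = 3.3992 × 10^6 m²/s²
vₐ = 1843.69 m/s ≈ 1.844 km/s

Final answer: vₚ = 12.17 km/s, vₐ = 1.844 km/s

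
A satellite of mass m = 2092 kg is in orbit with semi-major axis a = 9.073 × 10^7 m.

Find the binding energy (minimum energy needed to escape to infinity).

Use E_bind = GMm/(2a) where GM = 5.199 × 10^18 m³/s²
a = 9.073 × 10^7 m
GM = 5.199 × 10^18 m³/s²
m = 2092 kg
GMm = 5.199 × 10^18 × 2092 = 1.08763 × 10^22 m³·kg/s²
2a = 1.8146 × 10^8 m
E_bind = GMm/(2a) = 5.99378 × 10^13 J ≈ 59.94 TJ

Final answer: 59.94 TJ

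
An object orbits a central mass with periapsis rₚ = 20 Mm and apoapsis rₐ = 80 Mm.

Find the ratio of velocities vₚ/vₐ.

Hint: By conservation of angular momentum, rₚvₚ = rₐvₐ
rₚ = 20 Mm = 2 × 10^7 m
rₐ = 80 Mm = 8 × 10^7 m
rₚvₚ = rₐvₐ  ⇒  vₚ/vₐ = rₐ/rₚ
vₚ/vₐ = (8 × 10^7) / (2 × 10^7) = 4

Final answer: vₚ/vₐ = 4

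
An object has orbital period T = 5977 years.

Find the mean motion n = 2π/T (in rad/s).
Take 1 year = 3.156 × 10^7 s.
T = 5977 years = 1.88634 × 10^11 s
n = 2π / (1.88634 × 10^11 s) = 3.33088 × 10^-11 rad/s ≈ 3.331 × 10^-11 rad/s

Final answer: n = 3.331 × 10^-11 rad/s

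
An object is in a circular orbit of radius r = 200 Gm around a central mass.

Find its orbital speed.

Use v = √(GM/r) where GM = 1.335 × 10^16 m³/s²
r = 200 Gm = 2 × 10^11 m
GM = 1.335 × 10^16 m³/s²
GM/r = (1.335 × 10^16) / (2 × 10^11) = 66750 m²/s²
v = √(GM/r) = 258.36 m/s ≈ 258.4 m/s

Final answer: 258.4 m/s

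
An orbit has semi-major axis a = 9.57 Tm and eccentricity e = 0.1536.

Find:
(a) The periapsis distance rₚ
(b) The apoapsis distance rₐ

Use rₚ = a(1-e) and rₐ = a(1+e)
a = 9.57 Tm = 9.57 × 10^12 m
e = 0.1536:  1 − e = 0.8464,  1 + e = 1.1536
(a) rₚ = a(1 − e) = 9.57 × 10^12 m × 0.8464 = 8.10005 × 10^12 m ≈ 8.1 Tm
(b) rₐ = a(1 + e) = 9.57 × 10^12 m × 1.1536 = 1.104 × 10^13 m ≈ 11.04 Tm

Final answer:
(a) rₚ = 8.1 Tm
(b) rₐ = 11.04 Tm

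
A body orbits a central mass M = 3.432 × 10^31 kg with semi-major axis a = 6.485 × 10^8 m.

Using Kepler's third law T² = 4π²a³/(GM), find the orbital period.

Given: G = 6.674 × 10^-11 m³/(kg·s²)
M = 3.432 × 10^31 kg
GM = G × M = 6.674 × 10^-11 × 3.432 × 10^31 = 2.29052 × 10^21 m³/s²
a = 6.485 × 10^8 m
a³ = 2.72728 × 10^26 m³
T = 2π √(a³/GM) = 2π √((2.72728 × 10^26) / (2.29052 × 10^21)) = 2π × 345.063 s
T = 2168.09 s ≈ 36.13 minutes

Final answer: 36.13 minutes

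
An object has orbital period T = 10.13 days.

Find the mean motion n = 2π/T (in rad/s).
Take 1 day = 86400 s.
T = 10.13 days = 875232 s
n = 2π / 875232 s = 7.17888 × 10^-6 rad/s ≈ 7.179 × 10^-6 rad/s

Final answer: n = 7.179 × 10^-6 rad/s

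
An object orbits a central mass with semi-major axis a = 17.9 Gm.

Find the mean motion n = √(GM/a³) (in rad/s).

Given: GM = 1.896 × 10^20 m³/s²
a = 17.9 Gm = 1.79 × 10^10 m
GM = 1.896 × 10^20 m³/s²
a³ = 5.73534 × 10^30 m³
GM/a³ = (1.896 × 10^20) / (5.73534 × 10^30) = 3.30582 × 10^-11 s⁻²
n = √(GM/a³) = 5.74963 × 10^-6 rad/s ≈ 5.75 × 10^-6 rad/s

Final answer: n = 5.75 × 10^-6 rad/s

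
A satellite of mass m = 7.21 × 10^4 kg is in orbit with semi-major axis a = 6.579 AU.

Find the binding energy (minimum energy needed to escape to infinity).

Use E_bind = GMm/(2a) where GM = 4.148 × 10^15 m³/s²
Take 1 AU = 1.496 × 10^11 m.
a = 6.579 AU = 9.84218 × 10^11 m
GM = 4.148 × 10^15 m³/s²
m = 7.21 × 10^4 kg
GMm = 4.148 × 10^15 × 72100 = 2.99071 × 10^20 m³·kg/s²
2a = 1.96844 × 10^12 m
E_bind = GMm/(2a) = 1.51933 × 10^8 J ≈ 151.9 MJ

Final answer: 151.9 MJ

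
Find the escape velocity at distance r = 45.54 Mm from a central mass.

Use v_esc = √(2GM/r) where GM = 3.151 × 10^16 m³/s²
r = 45.54 Mm = 4.554 × 10^7 m
GM = 3.151 × 10^16 m³/s²
2GM/r = 2 × (3.151 × 10^16) / (4.554 × 10^7) = 1.38384 × 10^9 m²/s²
v_esc = √(2GM/r) = 37200 m/s ≈ 37.2 km/s

Final answer: 37.2 km/s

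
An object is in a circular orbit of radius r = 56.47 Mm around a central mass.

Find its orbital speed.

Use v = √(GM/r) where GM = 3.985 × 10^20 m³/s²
r = 56.47 Mm = 5.647 × 10^7 m
GM = 3.985 × 10^20 m³/s²
GM/r = (3.985 × 10^20) / (5.647 × 10^7) = 7.05684 × 10^12 m²/s²
v = √(GM/r) = 2.65647 × 10^6 m/s ≈ 2656 km/s

Final answer: 2656 km/s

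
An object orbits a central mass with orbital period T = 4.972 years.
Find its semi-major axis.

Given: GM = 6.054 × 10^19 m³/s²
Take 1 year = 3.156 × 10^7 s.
T = 4.972 years = 1.56916 × 10^8 s
GM = 6.054 × 10^19 m³/s²
Kepler's third law: a³ = GM T² / (4π²)
T² = 2.46227 × 10^16 s²
a³ = (6.054 × 10^19) × (2.46227 × 10^16) / (4π²) = 3.77589 × 10^34 m³
a = (a³)^(1/3) = 3.35485 × 10^11 m ≈ 3.355 × 10^11 m

Final answer: 3.355 × 10^11 m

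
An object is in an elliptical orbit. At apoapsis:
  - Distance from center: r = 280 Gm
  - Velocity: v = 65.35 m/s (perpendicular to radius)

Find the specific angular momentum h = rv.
r = 280 Gm = 2.8 × 10^11 m
v = 65.35 m/s
h = rv = 2.8 × 10^11 × 65.35 = 1.8298 × 10^13 m²/s ≈ 1.83 × 10^13 m²/s

Final answer: h = 1.83 × 10^13 m²/s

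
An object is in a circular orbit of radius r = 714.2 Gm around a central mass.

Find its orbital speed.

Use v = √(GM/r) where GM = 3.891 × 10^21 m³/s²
r = 714.2 Gm = 7.142 × 10^11 m
GM = 3.891 × 10^21 m³/s²
GM/r = (3.891 × 10^21) / (7.142 × 10^11) = 5.44805 × 10^9 m²/s²
v = √(GM/r) = 73810.9 m/s ≈ 73.81 km/s

Final answer: 73.81 km/s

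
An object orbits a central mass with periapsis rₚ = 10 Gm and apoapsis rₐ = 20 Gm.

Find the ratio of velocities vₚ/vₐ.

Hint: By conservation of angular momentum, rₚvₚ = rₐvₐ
rₚ = 10 Gm = 1 × 10^10 m
rₐ = 20 Gm = 2 × 10^10 m
rₚvₚ = rₐvₐ  ⇒  vₚ/vₐ = rₐ/rₚ
vₚ/vₐ = (2 × 10^10) / (1 × 10^10) = 2

Final answer: vₚ/vₐ = 2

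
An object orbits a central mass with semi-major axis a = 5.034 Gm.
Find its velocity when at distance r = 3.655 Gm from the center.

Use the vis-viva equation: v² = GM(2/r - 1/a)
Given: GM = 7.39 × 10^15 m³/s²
a = 5.034 Gm = 5.034 × 10^9 m
r = 3.655 Gm = 3.655 × 10^9 m
GM = 7.39 × 10^15 m³/s²
2/r − 1/a = 5.47196 × 10^-10 − 1.98649 × 10^-10 = 3.48546 × 10^-10 m⁻¹
v² = GM (2/r − 1/a) = 2.57576 × 10^6 m²/s²
v = 1604.92 m/s ≈ 1.605 km/s

Final answer: 1.605 km/s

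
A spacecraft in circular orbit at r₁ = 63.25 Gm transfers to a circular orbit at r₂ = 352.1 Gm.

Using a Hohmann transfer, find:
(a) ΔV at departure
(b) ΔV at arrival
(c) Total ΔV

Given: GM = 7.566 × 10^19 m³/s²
r₁ = 63.25 Gm = 6.325 × 10^10 m
r₂ = 352.1 Gm = 3.521 × 10^11 m
GM = 7.566 × 10^19 m³/s²
Transfer ellipse: a_t = (r₁ + r₂)/2 = 2.07675 × 10^11 m
Circular speed at r₁: v₁ = √(GM/r₁) = 34586.2 m/s
Transfer speed at r₁ (periapsis): v₁ₜ = √(GM(2/r₁ − 1/a_t)) = 45034.3 m/s
(a) ΔV₁ = v₁ₜ − v₁ = 10448.1 m/s ≈ 10.45 km/s
Circular speed at r₂: v₂ = √(GM/r₂) = 14658.9 m/s
Transfer speed at r₂ (apoapsis): v₂ₜ = √(GM(2/r₂ − 1/a_t)) = 8089.81 m/s
(b) ΔV₂ = v₂ − v₂ₜ = 6569.05 m/s ≈ 6.569 km/s
(c) ΔV_total = ΔV₁ + ΔV₂ = 17017.2 m/s ≈ 17.02 km/s

Final answer:
(a) ΔV₁ = 10.45 km/s
(b) ΔV₂ = 6.569 km/s
(c) ΔV_total = 17.02 km/s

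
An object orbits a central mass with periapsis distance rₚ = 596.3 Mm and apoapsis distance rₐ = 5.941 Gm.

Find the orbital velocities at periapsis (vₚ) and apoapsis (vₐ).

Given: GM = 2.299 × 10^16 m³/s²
rₚ = 596.3 Mm = 5.963 × 10^8 m
rₐ = 5.941 Gm = 5.941 × 10^9 m
GM = 2.299 × 10^16 m³/s²
a = (rₚ + rₐ)/2 = 3.26865 × 10^9 m
Vis-viva: v² = GM (2/r − 1/a)
vₚ² = 2.299 × 10^16 × (3.35402 × 10^-9 − 3.05937 × 10^-10) = 7.00754 × 10^7 m²/s²
vₚ = 8371.1 m/s ≈ 8.371 km/s
vₐ² = 2.299 × 10^16 × (3.36644 × 10^-10 − 3.05937 × 10^-10) = 705953 m²/s²
vₐ = 840.21 m/s ≈ 840.2 m/s

Final answer: vₚ = 8.371 km/s, vₐ = 840.2 m/s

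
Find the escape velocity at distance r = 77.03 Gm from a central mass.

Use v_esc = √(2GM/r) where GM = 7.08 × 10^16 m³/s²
r = 77.03 Gm = 7.703 × 10^10 m
GM = 7.08 × 10^16 m³/s²
2GM/r = 2 × (7.08 × 10^16) / (7.703 × 10^10) = 1.83824 × 10^6 m²/s²
v_esc = √(2GM/r) = 1355.82 m/s ≈ 1.356 km/s

Final answer: 1.356 km/s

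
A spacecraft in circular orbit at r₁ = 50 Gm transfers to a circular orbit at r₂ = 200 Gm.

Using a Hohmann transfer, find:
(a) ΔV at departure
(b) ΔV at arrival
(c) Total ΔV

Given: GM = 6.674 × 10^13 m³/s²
r₁ = 50 Gm = 5 × 10^10 m
r₂ = 200 Gm = 2 × 10^11 m
GM = 6.674 × 10^13 m³/s²
Transfer ellipse: a_t = (r₁ + r₂)/2 = 1.25 × 10^11 m
Circular speed at r₁: v₁ = √(GM/r₁) = 36.5349 m/s
Transfer speed at r₁ (periapsis): v₁ₜ = √(GM(2/r₁ − 1/a_t)) = 46.2134 m/s
(a) ΔV₁ = v₁ₜ − v₁ = 9.6785 m/s ≈ 9.679 m/s
Circular speed at r₂: v₂ = √(GM/r₂) = 18.2675 m/s
Transfer speed at r₂ (apoapsis): v₂ₜ = √(GM(2/r₂ − 1/a_t)) = 11.5534 m/s
(b) ΔV₂ = v₂ − v₂ₜ = 6.7141 m/s ≈ 6.714 m/s
(c) ΔV_total = ΔV₁ + ΔV₂ = 16.3926 m/s ≈ 16.39 m/s

Final answer:
(a) ΔV₁ = 9.679 m/s
(b) ΔV₂ = 6.714 m/s
(c) ΔV_total = 16.39 m/s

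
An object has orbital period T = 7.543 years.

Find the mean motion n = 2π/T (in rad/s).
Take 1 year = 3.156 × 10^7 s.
T = 7.543 years = 2.38057 × 10^8 s
n = 2π / (2.38057 × 10^8 s) = 2.63936 × 10^-8 rad/s ≈ 2.639 × 10^-8 rad/s

Final answer: n = 2.639 × 10^-8 rad/s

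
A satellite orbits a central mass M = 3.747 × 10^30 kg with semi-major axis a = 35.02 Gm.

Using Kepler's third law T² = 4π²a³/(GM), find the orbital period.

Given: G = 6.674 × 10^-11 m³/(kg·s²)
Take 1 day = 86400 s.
M = 3.747 × 10^30 kg
GM = G × M = 6.674 × 10^-11 × 3.747 × 10^30 = 2.50075 × 10^20 m³/s²
a = 35.02 Gm = 3.502 × 10^10 m
a³ = 4.29485 × 10^31 m³
T = 2π √(a³/GM) = 2π √((4.29485 × 10^31) / (2.50075 × 10^20)) = 2π × 414419 s
T = 2.60387 × 10^6 s ≈ 30.14 days

Final answer: 30.14 days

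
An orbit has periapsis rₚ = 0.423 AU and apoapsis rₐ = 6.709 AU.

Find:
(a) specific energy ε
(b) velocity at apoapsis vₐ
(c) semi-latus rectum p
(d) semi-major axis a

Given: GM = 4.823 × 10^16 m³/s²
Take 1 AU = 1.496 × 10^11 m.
rₚ = 0.423 AU = 6.32808 × 10^10 m
rₐ = 6.709 AU = 1.00367 × 10^12 m
GM = 4.823 × 10^16 m³/s²
a = (rₚ + rₐ)/2 = 5.33474 × 10^11 m
e = (rₐ − rₚ)/(rₐ + rₚ) = (9.40386 × 10^11) / (1.06695 × 10^12) = 0.88138
(a) 2a = 1.06695 × 10^12 m;  ε = −GM/(2a) = -45203.7 J/kg ≈ -45.2 kJ/kg
(b) vₐ² = GM (2/rₐ − 1/a) = 4.823 × 10^16 × (1.99269 × 10^-12 − 1.87451 × 10^-12) = 5700.16 m²/s²;  vₐ = 75.4994 m/s ≈ 75.5 m/s
(c) 1 − e² = 0.22317;  p = a(1 − e²) = 5.33474 × 10^11 × 0.22317 = 1.19055 × 10^11 m ≈ 0.7958 AU
(d) a = 5.33474 × 10^11 m ≈ 3.566 AU

Final answer:
(a) specific energy ε = -45.2 kJ/kg
(b) velocity at apoapsis vₐ = 75.5 m/s
(c) semi-latus rectum p = 0.7958 AU
(d) semi-major axis a = 3.566 AU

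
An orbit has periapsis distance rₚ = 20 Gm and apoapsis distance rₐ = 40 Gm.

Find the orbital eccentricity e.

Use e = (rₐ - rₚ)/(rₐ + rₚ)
rₚ = 20 Gm = 2 × 10^10 m
rₐ = 40 Gm = 4 × 10^10 m
rₐ − rₚ = 2 × 10^10 m
rₐ + rₚ = 6 × 10^10 m
e = (rₐ − rₚ)/(rₐ + rₚ) = 0.333333

Final answer: e = 0.3333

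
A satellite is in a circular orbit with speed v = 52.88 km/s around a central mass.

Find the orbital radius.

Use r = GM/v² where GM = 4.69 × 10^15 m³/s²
v = 52.88 km/s = 52880 m/s
GM = 4.69 × 10^15 m³/s²
v² = 2.79629 × 10^9 m²/s²
r = GM/v² = (4.69 × 10^15) / (2.79629 × 10^9) = 1.67722 × 10^6 m ≈ 1.677 × 10^6 m

Final answer: 1.677 × 10^6 m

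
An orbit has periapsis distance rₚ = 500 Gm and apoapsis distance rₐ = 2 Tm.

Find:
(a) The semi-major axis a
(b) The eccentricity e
rₚ = 500 Gm = 5 × 10^11 m
rₐ = 2 Tm = 2 × 10^12 m
(a) a = (rₚ + rₐ)/2 = 1.25 × 10^12 m ≈ 1.25 Tm
(b) e = (rₐ − rₚ)/(rₐ + rₚ) = (1.5 × 10^12) / (2.5 × 10^12) = 0.6

Final answer:
(a) a = 1.25 Tm
(b) e = 0.6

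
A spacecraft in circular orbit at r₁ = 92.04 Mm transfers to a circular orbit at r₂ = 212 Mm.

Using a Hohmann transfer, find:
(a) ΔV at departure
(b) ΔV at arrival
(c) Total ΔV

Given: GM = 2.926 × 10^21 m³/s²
r₁ = 92.04 Mm = 9.204 × 10^7 m
r₂ = 212 Mm = 2.12 × 10^8 m
GM = 2.926 × 10^21 m³/s²
Transfer ellipse: a_t = (r₁ + r₂)/2 = 1.5202 × 10^8 m
Circular speed at r₁: v₁ = √(GM/r₁) = 5.63831 × 10^6 m/s
Transfer speed at r₁ (periapsis): v₁ₜ = √(GM(2/r₁ − 1/a_t)) = 6.65835 × 10^6 m/s
(a) ΔV₁ = v₁ₜ − v₁ = 1.02004 × 10^6 m/s ≈ 1020 km/s
Circular speed at r₂: v₂ = √(GM/r₂) = 3.71509 × 10^6 m/s
Transfer speed at r₂ (apoapsis): v₂ₜ = √(GM(2/r₂ − 1/a_t)) = 2.89073 × 10^6 m/s
(b) ΔV₂ = v₂ − v₂ₜ = 824361 m/s ≈ 824.4 km/s
(c) ΔV_total = ΔV₁ + ΔV₂ = 1.8444 × 10^6 m/s ≈ 1844 km/s

Final answer:
(a) ΔV₁ = 1020 km/s
(b) ΔV₂ = 824.4 km/s
(c) ΔV_total = 1844 km/s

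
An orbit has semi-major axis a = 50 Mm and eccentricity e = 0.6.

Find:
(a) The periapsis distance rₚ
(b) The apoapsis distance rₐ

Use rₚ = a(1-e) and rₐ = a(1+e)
a = 50 Mm = 5 × 10^7 m
e = 0.6:  1 − e = 0.4,  1 + e = 1.6
(a) rₚ = a(1 − e) = 5 × 10^7 m × 0.4 = 2 × 10^7 m ≈ 20 Mm
(b) rₐ = a(1 + e) = 5 × 10^7 m × 1.6 = 8 × 10^7 m ≈ 80 Mm

Final answer:
(a) rₚ = 20 Mm
(b) rₐ = 80 Mm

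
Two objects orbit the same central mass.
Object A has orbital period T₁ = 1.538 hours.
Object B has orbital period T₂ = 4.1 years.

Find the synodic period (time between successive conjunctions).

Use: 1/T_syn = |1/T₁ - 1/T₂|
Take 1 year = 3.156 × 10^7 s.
T₁ = 1.538 hours = 5536.8 s
T₂ = 4.1 years = 1.29396 × 10^8 s
1/T₁ = 0.00018061 s⁻¹
1/T₂ = 7.72821 × 10^-9 s⁻¹
|1/T₁ − 1/T₂| = 0.000180602 s⁻¹
T_syn = 1 / |1/T₁ − 1/T₂| = 5537.04 s ≈ 1.538 hours

Final answer: T_syn = 1.538 hours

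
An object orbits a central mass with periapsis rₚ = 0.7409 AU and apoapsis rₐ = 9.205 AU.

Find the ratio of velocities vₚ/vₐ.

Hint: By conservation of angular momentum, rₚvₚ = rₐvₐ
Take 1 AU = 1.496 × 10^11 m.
rₚ = 0.7409 AU = 1.10839 × 10^11 m
rₐ = 9.205 AU = 1.37707 × 10^12 m
rₚvₚ = rₐvₐ  ⇒  vₚ/vₐ = rₐ/rₚ
vₚ/vₐ = (1.37707 × 10^12) / (1.10839 × 10^11) = 12.4241

Final answer: vₚ/vₐ = 12.42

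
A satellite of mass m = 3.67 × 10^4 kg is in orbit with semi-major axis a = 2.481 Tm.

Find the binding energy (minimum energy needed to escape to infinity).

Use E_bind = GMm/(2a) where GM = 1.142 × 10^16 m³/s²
a = 2.481 Tm = 2.481 × 10^12 m
GM = 1.142 × 10^16 m³/s²
m = 3.67 × 10^4 kg
GMm = 1.142 × 10^16 × 36700 = 4.19114 × 10^20 m³·kg/s²
2a = 4.962 × 10^12 m
E_bind = GMm/(2a) = 8.44647 × 10^7 J ≈ 84.46 MJ

Final answer: 84.46 MJ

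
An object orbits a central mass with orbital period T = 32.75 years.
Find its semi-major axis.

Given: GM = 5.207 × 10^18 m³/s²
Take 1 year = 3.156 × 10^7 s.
T = 32.75 years = 1.03359 × 10^9 s
GM = 5.207 × 10^18 m³/s²
Kepler's third law: a³ = GM T² / (4π²)
T² = 1.06831 × 10^18 s²
a³ = (5.207 × 10^18) × (1.06831 × 10^18) / (4π²) = 1.40904 × 10^35 m³
a = (a³)^(1/3) = 5.20365 × 10^11 m ≈ 520.4 Gm

Final answer: 520.4 Gm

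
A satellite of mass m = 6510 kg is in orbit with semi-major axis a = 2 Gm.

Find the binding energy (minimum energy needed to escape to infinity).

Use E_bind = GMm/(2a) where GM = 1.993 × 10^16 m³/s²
a = 2 Gm = 2 × 10^9 m
GM = 1.993 × 10^16 m³/s²
m = 6510 kg
GMm = 1.993 × 10^16 × 6510 = 1.29744 × 10^20 m³·kg/s²
2a = 4 × 10^9 m
E_bind = GMm/(2a) = 3.24361 × 10^10 J ≈ 32.44 GJ

Final answer: 32.44 GJ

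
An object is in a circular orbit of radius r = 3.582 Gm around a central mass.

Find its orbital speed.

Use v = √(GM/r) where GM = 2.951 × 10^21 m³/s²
r = 3.582 Gm = 3.582 × 10^9 m
GM = 2.951 × 10^21 m³/s²
GM/r = (2.951 × 10^21) / (3.582 × 10^9) = 8.23841 × 10^11 m²/s²
v = √(GM/r) = 907657 m/s ≈ 907.7 km/s

Final answer: 907.7 km/s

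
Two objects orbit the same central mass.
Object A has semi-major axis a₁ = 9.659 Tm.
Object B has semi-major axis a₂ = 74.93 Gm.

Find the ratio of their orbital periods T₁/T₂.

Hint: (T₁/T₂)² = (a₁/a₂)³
a₁ = 9.659 Tm = 9.659 × 10^12 m
a₂ = 74.93 Gm = 7.493 × 10^10 m
a₁/a₂ = 128.907
T₁/T₂ = (a₁/a₂)^(3/2) = (128.907)^1.5 = 1463.57

Final answer: T₁/T₂ = 1464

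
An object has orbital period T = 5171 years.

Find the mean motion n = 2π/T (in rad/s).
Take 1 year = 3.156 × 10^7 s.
T = 5171 years = 1.63197 × 10^11 s
n = 2π / (1.63197 × 10^11 s) = 3.85007 × 10^-11 rad/s ≈ 3.85 × 10^-11 rad/s

Final answer: n = 3.85 × 10^-11 rad/s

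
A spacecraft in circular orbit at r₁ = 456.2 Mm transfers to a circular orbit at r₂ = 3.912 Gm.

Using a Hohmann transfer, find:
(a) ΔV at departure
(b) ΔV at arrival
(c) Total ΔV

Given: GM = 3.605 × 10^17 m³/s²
r₁ = 456.2 Mm = 4.562 × 10^8 m
r₂ = 3.912 Gm = 3.912 × 10^9 m
GM = 3.605 × 10^17 m³/s²
Transfer ellipse: a_t = (r₁ + r₂)/2 = 2.1841 × 10^9 m
Circular speed at r₁: v₁ = √(GM/r₁) = 28110.9 m/s
Transfer speed at r₁ (periapsis): v₁ₜ = √(GM(2/r₁ − 1/a_t)) = 37621.7 m/s
(a) ΔV₁ = v₁ₜ − v₁ = 9510.76 m/s ≈ 9.511 km/s
Circular speed at r₂: v₂ = √(GM/r₂) = 9599.6 m/s
Transfer speed at r₂ (apoapsis): v₂ₜ = √(GM(2/r₂ − 1/a_t)) = 4387.27 m/s
(b) ΔV₂ = v₂ − v₂ₜ = 5212.33 m/s ≈ 5.212 km/s
(c) ΔV_total = ΔV₁ + ΔV₂ = 14723.1 m/s ≈ 14.72 km/s

Final answer:
(a) ΔV₁ = 9.511 km/s
(b) ΔV₂ = 5.212 km/s
(c) ΔV_total = 14.72 km/s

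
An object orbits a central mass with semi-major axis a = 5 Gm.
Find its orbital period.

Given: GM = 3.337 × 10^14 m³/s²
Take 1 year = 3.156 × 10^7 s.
a = 5 Gm = 5 × 10^9 m
GM = 3.337 × 10^14 m³/s²
a³ = 1.25 × 10^29 m³
T = 2π √(a³/GM) = 2π √((1.25 × 10^29) / (3.337 × 10^14)) = 2π × 1.93543 × 10^7 s
T = 1.21606 × 10^8 s ≈ 3.853 years

Final answer: 3.853 years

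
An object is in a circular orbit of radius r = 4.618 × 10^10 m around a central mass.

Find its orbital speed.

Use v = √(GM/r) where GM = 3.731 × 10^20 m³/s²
r = 4.618 × 10^10 m
GM = 3.731 × 10^20 m³/s²
GM/r = (3.731 × 10^20) / (4.618 × 10^10) = 8.07926 × 10^9 m²/s²
v = √(GM/r) = 89884.7 m/s ≈ 89.88 km/s

Final answer: 89.88 km/s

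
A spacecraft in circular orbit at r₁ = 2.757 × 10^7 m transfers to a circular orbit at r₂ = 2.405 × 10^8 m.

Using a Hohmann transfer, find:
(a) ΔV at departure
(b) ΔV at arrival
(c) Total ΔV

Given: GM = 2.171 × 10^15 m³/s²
r₁ = 2.757 × 10^7 m
r₂ = 2.405 × 10^8 m
GM = 2.171 × 10^15 m³/s²
Transfer ellipse: a_t = (r₁ + r₂)/2 = 1.34035 × 10^8 m
Circular speed at r₁: v₁ = √(GM/r₁) = 8873.84 m/s
Transfer speed at r₁ (periapsis): v₁ₜ = √(GM(2/r₁ − 1/a_t)) = 11886.7 m/s
(a) ΔV₁ = v₁ₜ − v₁ = 3012.82 m/s ≈ 3.013 km/s
Circular speed at r₂: v₂ = √(GM/r₂) = 3004.5 m/s
Transfer speed at r₂ (apoapsis): v₂ₜ = √(GM(2/r₂ − 1/a_t)) = 1362.64 m/s
(b) ΔV₂ = v₂ − v₂ₜ = 1641.86 m/s ≈ 1.642 km/s
(c) ΔV_total = ΔV₁ + ΔV₂ = 4654.68 m/s ≈ 4.655 km/s

Final answer:
(a) ΔV₁ = 3.013 km/s
(b) ΔV₂ = 1.642 km/s
(c) ΔV_total = 4.655 km/s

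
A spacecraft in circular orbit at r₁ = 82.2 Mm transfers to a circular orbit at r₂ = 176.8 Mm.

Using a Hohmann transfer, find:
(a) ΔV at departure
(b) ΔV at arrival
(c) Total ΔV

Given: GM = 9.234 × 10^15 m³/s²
r₁ = 82.2 Mm = 8.22 × 10^7 m
r₂ = 176.8 Mm = 1.768 × 10^8 m
GM = 9.234 × 10^15 m³/s²
Transfer ellipse: a_t = (r₁ + r₂)/2 = 1.295 × 10^8 m
Circular speed at r₁: v₁ = √(GM/r₁) = 10598.9 m/s
Transfer speed at r₁ (periapsis): v₁ₜ = √(GM(2/r₁ − 1/a_t)) = 12384.1 m/s
(a) ΔV₁ = v₁ₜ − v₁ = 1785.27 m/s ≈ 1.785 km/s
Circular speed at r₂: v₂ = √(GM/r₂) = 7226.93 m/s
Transfer speed at r₂ (apoapsis): v₂ₜ = √(GM(2/r₂ − 1/a_t)) = 5757.78 m/s
(b) ΔV₂ = v₂ − v₂ₜ = 1469.15 m/s ≈ 1.469 km/s
(c) ΔV_total = ΔV₁ + ΔV₂ = 3254.42 m/s ≈ 3.254 km/s

Final answer:
(a) ΔV₁ = 1.785 km/s
(b) ΔV₂ = 1.469 km/s
(c) ΔV_total = 3.254 km/s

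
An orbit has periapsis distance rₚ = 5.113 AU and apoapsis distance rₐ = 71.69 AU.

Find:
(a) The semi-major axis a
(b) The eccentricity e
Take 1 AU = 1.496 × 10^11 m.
rₚ = 5.113 AU = 7.64905 × 10^11 m
rₐ = 71.69 AU = 1.07248 × 10^13 m
(a) a = (rₚ + rₐ)/2 = 5.74486 × 10^12 m ≈ 38.4 AU
(b) e = (rₐ − rₚ)/(rₐ + rₚ) = (9.95992 × 10^12) / (1.14897 × 10^13) = 0.866854

Final answer:
(a) a = 38.4 AU
(b) e = 0.8669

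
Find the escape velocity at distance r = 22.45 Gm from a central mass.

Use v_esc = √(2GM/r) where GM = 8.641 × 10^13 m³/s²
r = 22.45 Gm = 2.245 × 10^10 m
GM = 8.641 × 10^13 m³/s²
2GM/r = 2 × (8.641 × 10^13) / (2.245 × 10^10) = 7698 m²/s²
v_esc = √(2GM/r) = 87.7382 m/s ≈ 87.74 m/s

Final answer: 87.74 m/s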